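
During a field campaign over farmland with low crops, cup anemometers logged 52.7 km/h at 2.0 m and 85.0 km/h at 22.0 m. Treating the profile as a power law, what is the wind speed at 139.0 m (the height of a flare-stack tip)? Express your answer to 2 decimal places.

122.75 km/h

First find α: α = ln(V₂/V₁)/ln(z₂/z₁) = ln(85.0/52.7)/ln(22.0/2.0) = 0.47804/2.39790 = 0.1994
Extrapolate from 22.0 m to 139.0 m: V₃ = 85.0 × (139.0/22.0)^0.1994 = 85.0 × 1.4441 = 122.7502 km/h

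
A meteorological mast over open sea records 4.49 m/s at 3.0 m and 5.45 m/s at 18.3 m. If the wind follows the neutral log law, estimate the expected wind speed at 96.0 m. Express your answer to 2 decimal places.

Log law: V ∝ ln(z/z₀). From the pair, with r = V₁/V₂ = 0.82385,
ln z₀ = (ln z₁ − r·ln z₂)/(1 − r) = (1.0986 − 0.82385×2.9069)/0.17615 = -7.3589 → z₀ = 0.0006369 m
V₃ = V₁ · ln(z₃/z₀)/ln(z₁/z₀) = 4.49 × 11.9233/8.4575 = 6.3299 m/s

6.33 m/s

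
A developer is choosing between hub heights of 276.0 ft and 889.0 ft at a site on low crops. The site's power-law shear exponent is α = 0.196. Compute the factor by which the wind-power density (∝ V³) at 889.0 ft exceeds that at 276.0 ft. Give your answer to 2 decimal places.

1.99

Speed ratio: V_B/V_A = (z_B/z_A)^α = (889.0/276.0)^0.196 = (3.2210)^0.196 = 1.25767
Power-density ratio: P_B/P_A = (V_B/V_A)³ = (1.25767)³ = 1.98930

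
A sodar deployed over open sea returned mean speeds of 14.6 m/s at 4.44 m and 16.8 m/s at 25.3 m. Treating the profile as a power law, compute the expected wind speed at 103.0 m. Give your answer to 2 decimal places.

First find α: α = ln(V₂/V₁)/ln(z₂/z₁) = ln(16.8/14.6)/ln(25.3/4.44) = 0.14036/1.74015 = 0.0807
Extrapolate from 25.3 m to 103.0 m: V₃ = 16.8 × (103.0/25.3)^0.0807 = 16.8 × 1.1199 = 18.8143 m/s

18.81 m/s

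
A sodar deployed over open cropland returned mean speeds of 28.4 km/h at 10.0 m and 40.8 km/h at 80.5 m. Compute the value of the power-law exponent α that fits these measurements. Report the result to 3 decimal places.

α ≈ 0.174

Power law: V₂/V₁ = (z₂/z₁)^α ⇒ α = ln(V₂/V₁) / ln(z₂/z₁)
α = ln(40.8/28.4) / ln(80.5/10.0) = ln(1.4366) / ln(8.0500)
  = 0.36229 / 2.08567 = 0.17371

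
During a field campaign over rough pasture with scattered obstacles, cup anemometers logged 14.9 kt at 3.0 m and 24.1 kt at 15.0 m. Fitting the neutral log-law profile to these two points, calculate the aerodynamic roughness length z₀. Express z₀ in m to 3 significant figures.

Log law: V(z) ∝ ln(z/z₀). With r = V₁/V₂ = 14.9/24.1 = 0.61826,
r · ln(z₂/z₀) = ln(z₁/z₀) ⇒ ln z₀ = (ln z₁ − r·ln z₂)/(1 − r)
ln z₀ = (1.09861 − 0.61826×2.70805) / 0.38174 = -1.5080
z₀ = exp(-1.5080) = 0.2214 m

z₀ ≈ 0.221 m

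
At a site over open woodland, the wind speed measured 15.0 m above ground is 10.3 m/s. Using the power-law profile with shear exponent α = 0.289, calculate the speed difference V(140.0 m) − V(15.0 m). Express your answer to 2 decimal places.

Power law: V₂ = V₁ · (z₂/z₁)^α = 10.3 × (9.3333)^0.289 = 19.6416 m/s
ΔV = 19.6416 − 10.3 = 9.3416 m/s

9.34 m/s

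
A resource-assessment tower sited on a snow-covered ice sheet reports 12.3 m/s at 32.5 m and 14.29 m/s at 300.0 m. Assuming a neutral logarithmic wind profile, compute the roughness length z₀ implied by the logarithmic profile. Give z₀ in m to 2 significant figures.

Log law: V(z) ∝ ln(z/z₀). With r = V₁/V₂ = 12.3/14.29 = 0.86074,
r · ln(z₂/z₀) = ln(z₁/z₀) ⇒ ln z₀ = (ln z₁ − r·ln z₂)/(1 − r)
ln z₀ = (3.48124 − 0.86074×5.70378) / 0.13926 = -10.2561
z₀ = exp(-10.2561) = 0.00003514 m

z₀ ≈ 0.000035 m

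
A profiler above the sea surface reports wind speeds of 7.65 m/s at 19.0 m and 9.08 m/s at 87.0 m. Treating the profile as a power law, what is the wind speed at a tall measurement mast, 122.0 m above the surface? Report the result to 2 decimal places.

9.43 m/s

First find α: α = ln(V₂/V₁)/ln(z₂/z₁) = ln(9.08/7.65)/ln(87.0/19.0) = 0.17137/1.52147 = 0.1126
Extrapolate from 87.0 m to 122.0 m: V₃ = 9.08 × (122.0/87.0)^0.1126 = 9.08 × 1.0388 = 9.4325 m/s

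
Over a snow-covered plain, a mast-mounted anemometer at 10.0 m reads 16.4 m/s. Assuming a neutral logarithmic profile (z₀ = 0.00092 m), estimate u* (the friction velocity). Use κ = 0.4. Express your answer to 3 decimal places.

Log law: V(z) = (u*/κ) · ln(z/z₀) ⇒ u* = κ · V / ln(z/z₀)
u* = 0.4 × 16.4 / ln(10.0/0.00092) = 0.4 × 16.4 / 9.2937
   = 6.5600 / 9.2937 = 0.7059 m/s

u* ≈ 0.706 m/s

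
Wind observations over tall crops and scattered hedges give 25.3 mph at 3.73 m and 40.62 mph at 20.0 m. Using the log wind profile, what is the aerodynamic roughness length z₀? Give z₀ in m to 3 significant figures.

Log law: V(z) ∝ ln(z/z₀). With r = V₁/V₂ = 25.3/40.62 = 0.62285,
r · ln(z₂/z₀) = ln(z₁/z₀) ⇒ ln z₀ = (ln z₁ − r·ln z₂)/(1 − r)
ln z₀ = (1.31641 − 0.62285×2.99573) / 0.37715 = -1.4569
z₀ = exp(-1.4569) = 0.2330 m

z₀ ≈ 0.233 m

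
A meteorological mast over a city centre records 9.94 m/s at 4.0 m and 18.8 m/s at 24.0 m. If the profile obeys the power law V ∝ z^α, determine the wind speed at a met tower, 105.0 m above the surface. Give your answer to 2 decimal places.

31.78 m/s

First find α: α = ln(V₂/V₁)/ln(z₂/z₁) = ln(18.8/9.94)/ln(24.0/4.0) = 0.63729/1.79176 = 0.3557
Extrapolate from 24.0 m to 105.0 m: V₃ = 18.8 × (105.0/24.0)^0.3557 = 18.8 × 1.6904 = 31.7790 m/s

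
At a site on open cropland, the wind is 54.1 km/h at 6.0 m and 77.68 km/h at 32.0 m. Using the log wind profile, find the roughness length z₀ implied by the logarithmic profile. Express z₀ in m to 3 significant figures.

z₀ ≈ 0.129 m

Log law: V(z) ∝ ln(z/z₀). With r = V₁/V₂ = 54.1/77.68 = 0.69645,
r · ln(z₂/z₀) = ln(z₁/z₀) ⇒ ln z₀ = (ln z₁ − r·ln z₂)/(1 − r)
ln z₀ = (1.79176 − 0.69645×3.46574) / 0.30355 = -2.0489
z₀ = exp(-2.0489) = 0.1289 m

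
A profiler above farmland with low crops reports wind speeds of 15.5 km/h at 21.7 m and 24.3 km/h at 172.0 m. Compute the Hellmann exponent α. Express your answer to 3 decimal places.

α ≈ 0.217

Power law: V₂/V₁ = (z₂/z₁)^α ⇒ α = ln(V₂/V₁) / ln(z₂/z₁)
α = ln(24.3/15.5) / ln(172.0/21.7) = ln(1.5677) / ln(7.9263)
  = 0.44964 / 2.07018 = 0.21720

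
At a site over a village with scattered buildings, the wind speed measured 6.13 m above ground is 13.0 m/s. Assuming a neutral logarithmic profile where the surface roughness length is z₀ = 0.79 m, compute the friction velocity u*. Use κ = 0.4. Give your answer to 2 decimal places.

Log law: V(z) = (u*/κ) · ln(z/z₀) ⇒ u* = κ · V / ln(z/z₀)
u* = 0.4 × 13.0 / ln(6.13/0.79) = 0.4 × 13.0 / 2.0489
   = 5.2000 / 2.0489 = 2.5379 m/s

u* ≈ 2.54 m/s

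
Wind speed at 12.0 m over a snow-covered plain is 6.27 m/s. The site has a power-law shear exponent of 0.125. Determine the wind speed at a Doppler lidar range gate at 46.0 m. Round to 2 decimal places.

Power-law profile: V₂ = V₁ · (z₂/z₁)^α
V₂ = 6.27 × (46.0/12.0)^0.125 = 6.27 × (3.8333)^0.125
    = 6.27 × 1.1829 = 7.4168 m/s

7.42 m/s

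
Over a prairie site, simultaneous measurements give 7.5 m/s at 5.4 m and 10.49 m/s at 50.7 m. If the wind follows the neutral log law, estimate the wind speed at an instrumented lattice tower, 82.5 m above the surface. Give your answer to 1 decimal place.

Log law: V ∝ ln(z/z₀). From the pair, with r = V₁/V₂ = 0.71497,
ln z₀ = (ln z₁ − r·ln z₂)/(1 − r) = (1.6864 − 0.71497×3.9259)/0.28503 = -3.9311 → z₀ = 0.01962 m
V₃ = V₁ · ln(z₃/z₀)/ln(z₁/z₀) = 7.5 × 8.3439/5.6175 = 11.1400 m/s

11.1 m/s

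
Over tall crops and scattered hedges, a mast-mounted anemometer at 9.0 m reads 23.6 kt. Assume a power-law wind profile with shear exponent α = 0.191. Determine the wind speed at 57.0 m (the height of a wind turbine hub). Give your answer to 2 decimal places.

Power-law profile: V₂ = V₁ · (z₂/z₁)^α
V₂ = 23.6 × (57.0/9.0)^0.191 = 23.6 × (6.3333)^0.191
    = 23.6 × 1.4227 = 33.5756 kt

33.58 kt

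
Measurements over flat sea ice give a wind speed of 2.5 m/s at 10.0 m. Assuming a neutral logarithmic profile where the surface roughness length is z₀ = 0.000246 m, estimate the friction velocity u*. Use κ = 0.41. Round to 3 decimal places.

Log law: V(z) = (u*/κ) · ln(z/z₀) ⇒ u* = κ · V / ln(z/z₀)
u* = 0.41 × 2.5 / ln(10.0/0.000246) = 0.41 × 2.5 / 10.6128
   = 1.0250 / 10.6128 = 0.0966 m/s

u* ≈ 0.097 m/s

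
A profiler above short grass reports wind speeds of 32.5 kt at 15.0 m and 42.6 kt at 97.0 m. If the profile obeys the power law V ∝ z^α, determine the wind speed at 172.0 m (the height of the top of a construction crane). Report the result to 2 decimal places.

First find α: α = ln(V₂/V₁)/ln(z₂/z₁) = ln(42.6/32.5)/ln(97.0/15.0) = 0.27061/1.86666 = 0.1450
Extrapolate from 97.0 m to 172.0 m: V₃ = 42.6 × (172.0/97.0)^0.1450 = 42.6 × 1.0866 = 46.2884 kt

46.29 kt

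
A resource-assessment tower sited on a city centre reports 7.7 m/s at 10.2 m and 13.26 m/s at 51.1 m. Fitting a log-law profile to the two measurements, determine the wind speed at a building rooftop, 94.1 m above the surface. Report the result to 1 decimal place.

15.4 m/s

Log law: V ∝ ln(z/z₀). From the pair, with r = V₁/V₂ = 0.58069,
ln z₀ = (ln z₁ − r·ln z₂)/(1 − r) = (2.3224 − 0.58069×3.9338)/0.41931 = 0.0908 → z₀ = 1.095 m
V₃ = V₁ · ln(z₃/z₀)/ln(z₁/z₀) = 7.7 × 4.4536/2.2316 = 15.3667 m/s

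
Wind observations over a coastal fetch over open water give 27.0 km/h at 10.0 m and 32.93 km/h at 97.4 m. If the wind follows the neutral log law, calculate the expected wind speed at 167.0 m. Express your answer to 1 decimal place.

34.3 km/h

Log law: V ∝ ln(z/z₀). From the pair, with r = V₁/V₂ = 0.81992,
ln z₀ = (ln z₁ − r·ln z₂)/(1 − r) = (2.3026 − 0.81992×4.5788)/0.18008 = -8.0614 → z₀ = 0.0003155 m
V₃ = V₁ · ln(z₃/z₀)/ln(z₁/z₀) = 27.0 × 13.1794/10.3640 = 34.3346 km/h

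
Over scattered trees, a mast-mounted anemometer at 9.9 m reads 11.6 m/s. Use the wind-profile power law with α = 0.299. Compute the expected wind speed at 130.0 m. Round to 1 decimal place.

25.1 m/s

Power-law profile: V₂ = V₁ · (z₂/z₁)^α
V₂ = 11.6 × (130.0/9.9)^0.299 = 11.6 × (13.1313)^0.299
    = 11.6 × 2.1596 = 25.0514 m/s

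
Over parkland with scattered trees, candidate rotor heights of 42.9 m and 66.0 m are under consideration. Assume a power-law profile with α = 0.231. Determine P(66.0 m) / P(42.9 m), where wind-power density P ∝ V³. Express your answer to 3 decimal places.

Speed ratio: V_B/V_A = (z_B/z_A)^α = (66.0/42.9)^0.231 = (1.5385)^0.231 = 1.10463
Power-density ratio: P_B/P_A = (V_B/V_A)³ = (1.10463)³ = 1.34788

1.348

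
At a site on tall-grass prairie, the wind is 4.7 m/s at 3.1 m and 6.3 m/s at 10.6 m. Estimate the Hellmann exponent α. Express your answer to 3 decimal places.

Power law: V₂/V₁ = (z₂/z₁)^α ⇒ α = ln(V₂/V₁) / ln(z₂/z₁)
α = ln(6.3/4.7) / ln(10.6/3.1) = ln(1.3404) / ln(3.4194)
  = 0.29299 / 1.22945 = 0.23831

α ≈ 0.238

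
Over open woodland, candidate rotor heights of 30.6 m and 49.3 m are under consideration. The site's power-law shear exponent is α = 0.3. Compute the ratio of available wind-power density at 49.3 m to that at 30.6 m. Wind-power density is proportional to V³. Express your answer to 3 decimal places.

1.536

Speed ratio: V_B/V_A = (z_B/z_A)^α = (49.3/30.6)^0.3 = (1.6111)^0.3 = 1.15382
Power-density ratio: P_B/P_A = (V_B/V_A)³ = (1.15382)³ = 1.53608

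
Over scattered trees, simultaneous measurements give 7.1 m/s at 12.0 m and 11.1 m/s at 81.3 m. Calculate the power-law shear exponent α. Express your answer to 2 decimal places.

Power law: V₂/V₁ = (z₂/z₁)^α ⇒ α = ln(V₂/V₁) / ln(z₂/z₁)
α = ln(11.1/7.1) / ln(81.3/12.0) = ln(1.5634) / ln(6.7750)
  = 0.44685 / 1.91324 = 0.23356

α ≈ 0.23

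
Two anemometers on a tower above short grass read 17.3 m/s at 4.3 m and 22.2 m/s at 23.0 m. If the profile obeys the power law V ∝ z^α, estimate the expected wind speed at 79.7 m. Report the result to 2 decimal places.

26.71 m/s

First find α: α = ln(V₂/V₁)/ln(z₂/z₁) = ln(22.2/17.3)/ln(23.0/4.3) = 0.24939/1.67688 = 0.1487
Extrapolate from 23.0 m to 79.7 m: V₃ = 22.2 × (79.7/23.0)^0.1487 = 22.2 × 1.2030 = 26.7068 m/s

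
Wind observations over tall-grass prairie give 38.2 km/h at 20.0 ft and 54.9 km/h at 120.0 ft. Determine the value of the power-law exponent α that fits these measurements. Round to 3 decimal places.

α ≈ 0.202

Power law: V₂/V₁ = (z₂/z₁)^α ⇒ α = ln(V₂/V₁) / ln(z₂/z₁)
α = ln(54.9/38.2) / ln(120.0/20.0) = ln(1.4372) / ln(6.0000)
  = 0.36268 / 1.79176 = 0.20241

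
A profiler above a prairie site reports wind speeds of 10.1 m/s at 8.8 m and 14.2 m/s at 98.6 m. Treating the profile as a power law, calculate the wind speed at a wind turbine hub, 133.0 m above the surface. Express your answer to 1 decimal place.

14.8 m/s

First find α: α = ln(V₂/V₁)/ln(z₂/z₁) = ln(14.2/10.1)/ln(98.6/8.8) = 0.34071/2.41632 = 0.1410
Extrapolate from 98.6 m to 133.0 m: V₃ = 14.2 × (133.0/98.6)^0.1410 = 14.2 × 1.0431 = 14.8120 m/s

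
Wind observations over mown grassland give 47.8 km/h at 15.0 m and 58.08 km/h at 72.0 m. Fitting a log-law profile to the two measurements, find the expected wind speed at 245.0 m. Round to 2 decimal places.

Log law: V ∝ ln(z/z₀). From the pair, with r = V₁/V₂ = 0.82300,
ln z₀ = (ln z₁ − r·ln z₂)/(1 − r) = (2.7081 − 0.82300×4.2767)/0.17700 = -4.5857 → z₀ = 0.01020 m
V₃ = V₁ · ln(z₃/z₀)/ln(z₁/z₀) = 47.8 × 10.0870/7.2938 = 66.1054 km/h

66.11 km/h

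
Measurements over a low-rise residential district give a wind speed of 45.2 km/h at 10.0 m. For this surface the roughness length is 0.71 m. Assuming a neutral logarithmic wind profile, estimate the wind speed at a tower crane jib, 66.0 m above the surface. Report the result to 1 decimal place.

Log law: V(z) ∝ ln(z/z₀), so V₂/V₁ = ln(z₂/z₀) / ln(z₁/z₀).
ln(66.0/0.71) = 4.5321, ln(10.0/0.71) = 2.6451
V₂ = 45.2 × 4.5321/2.6451 = 45.2 × 1.7134 = 77.4469 km/h

77.4 km/h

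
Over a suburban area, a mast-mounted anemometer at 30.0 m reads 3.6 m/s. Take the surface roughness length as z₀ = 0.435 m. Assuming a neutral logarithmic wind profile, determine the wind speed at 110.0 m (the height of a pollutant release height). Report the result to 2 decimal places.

Log law: V(z) ∝ ln(z/z₀), so V₂/V₁ = ln(z₂/z₀) / ln(z₁/z₀).
ln(110.0/0.435) = 5.5329, ln(30.0/0.435) = 4.2336
V₂ = 3.6 × 5.5329/4.2336 = 3.6 × 1.3069 = 4.7048 m/s

4.70 m/s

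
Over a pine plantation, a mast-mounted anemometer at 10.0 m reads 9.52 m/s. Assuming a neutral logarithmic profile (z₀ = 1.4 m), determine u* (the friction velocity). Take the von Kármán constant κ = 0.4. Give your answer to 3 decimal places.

Log law: V(z) = (u*/κ) · ln(z/z₀) ⇒ u* = κ · V / ln(z/z₀)
u* = 0.4 × 9.52 / ln(10.0/1.4) = 0.4 × 9.52 / 1.9661
   = 3.8080 / 1.9661 = 1.9368 m/s

u* ≈ 1.937 m/s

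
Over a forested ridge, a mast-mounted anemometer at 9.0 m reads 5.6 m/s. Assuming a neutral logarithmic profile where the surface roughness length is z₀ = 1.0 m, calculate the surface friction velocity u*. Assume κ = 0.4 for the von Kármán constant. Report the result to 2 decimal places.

Log law: V(z) = (u*/κ) · ln(z/z₀) ⇒ u* = κ · V / ln(z/z₀)
u* = 0.4 × 5.6 / ln(9.0/1.0) = 0.4 × 5.6 / 2.1972
   = 2.2400 / 2.1972 = 1.0195 m/s

u* ≈ 1.02 m/s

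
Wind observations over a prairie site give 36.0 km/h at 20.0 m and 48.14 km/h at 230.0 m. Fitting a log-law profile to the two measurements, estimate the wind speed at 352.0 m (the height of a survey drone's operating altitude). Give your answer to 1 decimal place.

50.3 km/h

Log law: V ∝ ln(z/z₀). From the pair, with r = V₁/V₂ = 0.74782,
ln z₀ = (ln z₁ − r·ln z₂)/(1 − r) = (2.9957 − 0.74782×5.4381)/0.25218 = -4.2468 → z₀ = 0.01431 m
V₃ = V₁ · ln(z₃/z₀)/ln(z₁/z₀) = 36.0 × 10.1104/7.2425 = 50.2553 km/h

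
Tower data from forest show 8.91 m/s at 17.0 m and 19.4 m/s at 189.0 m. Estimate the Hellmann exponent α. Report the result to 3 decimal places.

α ≈ 0.323

Power law: V₂/V₁ = (z₂/z₁)^α ⇒ α = ln(V₂/V₁) / ln(z₂/z₁)
α = ln(19.4/8.91) / ln(189.0/17.0) = ln(2.1773) / ln(11.1176)
  = 0.77810 / 2.40853 = 0.32306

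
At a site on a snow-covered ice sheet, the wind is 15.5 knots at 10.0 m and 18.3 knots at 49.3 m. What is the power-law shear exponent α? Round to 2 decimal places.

Power law: V₂/V₁ = (z₂/z₁)^α ⇒ α = ln(V₂/V₁) / ln(z₂/z₁)
α = ln(18.3/15.5) / ln(49.3/10.0) = ln(1.1806) / ln(4.9300)
  = 0.16606 / 1.59534 = 0.10409

α ≈ 0.10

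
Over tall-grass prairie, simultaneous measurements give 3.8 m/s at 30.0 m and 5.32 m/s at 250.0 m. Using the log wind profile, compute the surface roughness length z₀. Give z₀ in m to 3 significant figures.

Log law: V(z) ∝ ln(z/z₀). With r = V₁/V₂ = 3.8/5.32 = 0.71429,
r · ln(z₂/z₀) = ln(z₁/z₀) ⇒ ln z₀ = (ln z₁ − r·ln z₂)/(1 − r)
ln z₀ = (3.40120 − 0.71429×5.52146) / 0.28571 = -1.8995
z₀ = exp(-1.8995) = 0.1496 m

z₀ ≈ 0.150 m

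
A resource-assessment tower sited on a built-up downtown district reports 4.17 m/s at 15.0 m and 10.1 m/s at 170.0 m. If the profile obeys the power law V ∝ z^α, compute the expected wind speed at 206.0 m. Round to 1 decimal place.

10.8 m/s

First find α: α = ln(V₂/V₁)/ln(z₂/z₁) = ln(10.1/4.17)/ln(170.0/15.0) = 0.88462/2.42775 = 0.3644
Extrapolate from 170.0 m to 206.0 m: V₃ = 10.1 × (206.0/170.0)^0.3644 = 10.1 × 1.0725 = 10.8322 m/s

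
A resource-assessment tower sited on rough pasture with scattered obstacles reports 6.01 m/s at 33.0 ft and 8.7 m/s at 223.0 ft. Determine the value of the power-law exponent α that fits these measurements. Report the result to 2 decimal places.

Power law: V₂/V₁ = (z₂/z₁)^α ⇒ α = ln(V₂/V₁) / ln(z₂/z₁)
α = ln(8.7/6.01) / ln(223.0/33.0) = ln(1.4476) / ln(6.7576)
  = 0.36990 / 1.91066 = 0.19360

α ≈ 0.19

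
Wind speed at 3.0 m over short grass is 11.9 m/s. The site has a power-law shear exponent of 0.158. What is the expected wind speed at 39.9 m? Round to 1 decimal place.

Power-law profile: V₂ = V₁ · (z₂/z₁)^α
V₂ = 11.9 × (39.9/3.0)^0.158 = 11.9 × (13.3000)^0.158
    = 11.9 × 1.5051 = 17.9108 m/s

17.9 m/s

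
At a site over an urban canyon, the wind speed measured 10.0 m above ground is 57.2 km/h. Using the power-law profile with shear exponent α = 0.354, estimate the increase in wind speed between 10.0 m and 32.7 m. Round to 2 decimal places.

29.81 km/h

Power law: V₂ = V₁ · (z₂/z₁)^α = 57.2 × (3.2700)^0.354 = 87.0053 km/h
ΔV = 87.0053 − 57.2 = 29.8053 km/h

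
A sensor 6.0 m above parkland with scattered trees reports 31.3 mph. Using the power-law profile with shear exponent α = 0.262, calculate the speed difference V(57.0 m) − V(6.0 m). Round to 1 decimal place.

Power law: V₂ = V₁ · (z₂/z₁)^α = 31.3 × (9.5000)^0.262 = 56.4557 mph
ΔV = 56.4557 − 31.3 = 25.1557 mph

25.2 mph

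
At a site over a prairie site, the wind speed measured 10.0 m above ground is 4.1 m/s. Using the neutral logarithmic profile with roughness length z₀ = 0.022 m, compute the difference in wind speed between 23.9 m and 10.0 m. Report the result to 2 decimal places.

Log law: V₂ = V₁ · ln(z₂/z₀)/ln(z₁/z₀) = 4.1 × 6.9906/6.1193 = 4.6838 m/s
ΔV = 4.6838 − 4.1 = 0.5838 m/s

0.58 m/s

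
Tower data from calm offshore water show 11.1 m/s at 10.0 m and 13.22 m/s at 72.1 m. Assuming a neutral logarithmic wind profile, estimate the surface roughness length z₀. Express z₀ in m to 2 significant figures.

Log law: V(z) ∝ ln(z/z₀). With r = V₁/V₂ = 11.1/13.22 = 0.83964,
r · ln(z₂/z₀) = ln(z₁/z₀) ⇒ ln z₀ = (ln z₁ − r·ln z₂)/(1 − r)
ln z₀ = (2.30259 − 0.83964×4.27805) / 0.16036 = -8.0407
z₀ = exp(-8.0407) = 0.0003221 m

z₀ ≈ 0.00032 m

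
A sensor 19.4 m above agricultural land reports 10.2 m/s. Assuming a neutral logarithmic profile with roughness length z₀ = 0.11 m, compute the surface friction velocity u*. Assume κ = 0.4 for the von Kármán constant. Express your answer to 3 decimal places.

Log law: V(z) = (u*/κ) · ln(z/z₀) ⇒ u* = κ · V / ln(z/z₀)
u* = 0.4 × 10.2 / ln(19.4/0.11) = 0.4 × 10.2 / 5.1725
   = 4.0800 / 5.1725 = 0.7888 m/s

u* ≈ 0.789 m/s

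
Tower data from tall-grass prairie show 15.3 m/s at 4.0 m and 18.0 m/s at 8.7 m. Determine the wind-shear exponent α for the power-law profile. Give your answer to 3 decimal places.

Power law: V₂/V₁ = (z₂/z₁)^α ⇒ α = ln(V₂/V₁) / ln(z₂/z₁)
α = ln(18.0/15.3) / ln(8.7/4.0) = ln(1.1765) / ln(2.1750)
  = 0.16252 / 0.77703 = 0.20915

α ≈ 0.209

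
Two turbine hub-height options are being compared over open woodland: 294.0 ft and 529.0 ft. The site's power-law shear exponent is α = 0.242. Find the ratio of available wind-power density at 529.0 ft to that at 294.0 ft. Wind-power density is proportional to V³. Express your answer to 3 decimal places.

Speed ratio: V_B/V_A = (z_B/z_A)^α = (529.0/294.0)^0.242 = (1.7993)^0.242 = 1.15275
Power-density ratio: P_B/P_A = (V_B/V_A)³ = (1.15275)³ = 1.53182

1.532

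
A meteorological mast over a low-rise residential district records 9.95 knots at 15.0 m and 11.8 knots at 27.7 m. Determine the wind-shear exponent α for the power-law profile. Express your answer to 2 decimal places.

Power law: V₂/V₁ = (z₂/z₁)^α ⇒ α = ln(V₂/V₁) / ln(z₂/z₁)
α = ln(11.8/9.95) / ln(27.7/15.0) = ln(1.1859) / ln(1.8467)
  = 0.17053 / 0.61338 = 0.27801

α ≈ 0.28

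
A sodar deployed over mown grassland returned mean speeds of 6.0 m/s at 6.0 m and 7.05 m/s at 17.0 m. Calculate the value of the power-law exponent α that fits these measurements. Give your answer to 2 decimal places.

Power law: V₂/V₁ = (z₂/z₁)^α ⇒ α = ln(V₂/V₁) / ln(z₂/z₁)
α = ln(7.05/6.0) / ln(17.0/6.0) = ln(1.1750) / ln(2.8333)
  = 0.16127 / 1.04145 = 0.15485

α ≈ 0.15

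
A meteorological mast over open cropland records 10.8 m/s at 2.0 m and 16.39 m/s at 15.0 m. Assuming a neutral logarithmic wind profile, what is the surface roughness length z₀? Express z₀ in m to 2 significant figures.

Log law: V(z) ∝ ln(z/z₀). With r = V₁/V₂ = 10.8/16.39 = 0.65894,
r · ln(z₂/z₀) = ln(z₁/z₀) ⇒ ln z₀ = (ln z₁ − r·ln z₂)/(1 − r)
ln z₀ = (0.69315 − 0.65894×2.70805) / 0.34106 = -3.1997
z₀ = exp(-3.1997) = 0.04077 m

z₀ ≈ 0.041 m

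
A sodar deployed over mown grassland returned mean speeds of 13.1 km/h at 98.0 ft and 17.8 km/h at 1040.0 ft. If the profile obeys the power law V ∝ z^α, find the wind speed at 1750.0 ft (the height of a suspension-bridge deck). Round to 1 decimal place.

19.0 km/h

First find α: α = ln(V₂/V₁)/ln(z₂/z₁) = ln(17.8/13.1)/ln(1040.0/98.0) = 0.30659/2.36201 = 0.1298
Extrapolate from 1040.0 ft to 1750.0 ft: V₃ = 17.8 × (1750.0/1040.0)^0.1298 = 17.8 × 1.0699 = 19.0439 km/h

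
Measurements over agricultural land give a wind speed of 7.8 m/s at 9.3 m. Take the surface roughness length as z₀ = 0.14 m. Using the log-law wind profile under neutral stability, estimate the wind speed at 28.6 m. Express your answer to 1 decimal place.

Log law: V(z) ∝ ln(z/z₀), so V₂/V₁ = ln(z₂/z₀) / ln(z₁/z₀).
ln(28.6/0.14) = 5.3195, ln(9.3/0.14) = 4.1961
V₂ = 7.8 × 5.3195/4.1961 = 7.8 × 1.2677 = 9.8882 m/s

9.9 m/s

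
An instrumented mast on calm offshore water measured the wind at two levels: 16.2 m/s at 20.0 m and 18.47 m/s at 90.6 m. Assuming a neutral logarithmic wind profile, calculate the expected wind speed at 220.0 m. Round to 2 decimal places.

Log law: V ∝ ln(z/z₀). From the pair, with r = V₁/V₂ = 0.87710,
ln z₀ = (ln z₁ − r·ln z₂)/(1 − r) = (2.9957 − 0.87710×4.5065)/0.12290 = -7.7856 → z₀ = 0.0004157 m
V₃ = V₁ · ln(z₃/z₀)/ln(z₁/z₀) = 16.2 × 13.1793/10.7814 = 19.8031 m/s

19.80 m/s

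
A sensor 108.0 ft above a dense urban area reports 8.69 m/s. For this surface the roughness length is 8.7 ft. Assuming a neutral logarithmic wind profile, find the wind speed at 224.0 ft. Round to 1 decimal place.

11.2 m/s

Log law: V(z) ∝ ln(z/z₀), so V₂/V₁ = ln(z₂/z₀) / ln(z₁/z₀).
ln(224.0/8.7) = 3.2483, ln(108.0/8.7) = 2.5188
V₂ = 8.69 × 3.2483/2.5188 = 8.69 × 1.2896 = 11.2069 m/s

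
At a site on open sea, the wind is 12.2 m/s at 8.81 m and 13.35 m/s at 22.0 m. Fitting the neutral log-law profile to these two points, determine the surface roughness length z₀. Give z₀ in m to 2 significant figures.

Log law: V(z) ∝ ln(z/z₀). With r = V₁/V₂ = 12.2/13.35 = 0.91386,
r · ln(z₂/z₀) = ln(z₁/z₀) ⇒ ln z₀ = (ln z₁ − r·ln z₂)/(1 − r)
ln z₀ = (2.17589 − 0.91386×3.09104) / 0.08614 = -7.5327
z₀ = exp(-7.5327) = 0.0005353 m

z₀ ≈ 0.00054 m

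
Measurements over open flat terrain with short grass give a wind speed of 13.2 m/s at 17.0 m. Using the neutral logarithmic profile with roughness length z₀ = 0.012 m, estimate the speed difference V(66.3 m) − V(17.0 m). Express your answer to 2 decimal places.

2.48 m/s

Log law: V₂ = V₁ · ln(z₂/z₀)/ln(z₁/z₀) = 13.2 × 8.6170/7.2561 = 15.6758 m/s
ΔV = 15.6758 − 13.2 = 2.4758 m/s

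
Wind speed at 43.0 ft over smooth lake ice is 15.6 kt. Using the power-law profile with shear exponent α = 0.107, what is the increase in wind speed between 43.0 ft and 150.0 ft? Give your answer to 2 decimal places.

2.23 kt

Power law: V₂ = V₁ · (z₂/z₁)^α = 15.6 × (3.4884)^0.107 = 17.8314 kt
ΔV = 17.8314 − 15.6 = 2.2314 kt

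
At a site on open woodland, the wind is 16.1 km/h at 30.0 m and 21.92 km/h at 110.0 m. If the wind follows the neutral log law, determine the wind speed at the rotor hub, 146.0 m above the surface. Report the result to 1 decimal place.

Log law: V ∝ ln(z/z₀). From the pair, with r = V₁/V₂ = 0.73449,
ln z₀ = (ln z₁ − r·ln z₂)/(1 − r) = (3.4012 − 0.73449×4.7005)/0.26551 = -0.1930 → z₀ = 0.8244 m
V₃ = V₁ · ln(z₃/z₀)/ln(z₁/z₀) = 16.1 × 5.1766/3.5942 = 23.1882 km/h

23.2 km/h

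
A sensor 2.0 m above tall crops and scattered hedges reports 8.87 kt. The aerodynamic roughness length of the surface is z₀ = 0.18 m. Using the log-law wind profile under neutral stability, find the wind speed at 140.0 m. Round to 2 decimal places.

Log law: V(z) ∝ ln(z/z₀), so V₂/V₁ = ln(z₂/z₀) / ln(z₁/z₀).
ln(140.0/0.18) = 6.6564, ln(2.0/0.18) = 2.4079
V₂ = 8.87 × 6.6564/2.4079 = 8.87 × 2.7644 = 24.5199 kt

24.52 kt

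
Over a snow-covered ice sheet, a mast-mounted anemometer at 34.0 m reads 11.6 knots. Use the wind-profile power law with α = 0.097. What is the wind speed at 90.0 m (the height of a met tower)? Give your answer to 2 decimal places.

Power-law profile: V₂ = V₁ · (z₂/z₁)^α
V₂ = 11.6 × (90.0/34.0)^0.097 = 11.6 × (2.6471)^0.097
    = 11.6 × 1.0990 = 12.7487 knots

12.75 knots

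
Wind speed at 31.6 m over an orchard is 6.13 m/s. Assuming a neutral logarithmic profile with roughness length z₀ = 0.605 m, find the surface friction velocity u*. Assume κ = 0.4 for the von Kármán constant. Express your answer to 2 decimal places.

u* ≈ 0.62 m/s

Log law: V(z) = (u*/κ) · ln(z/z₀) ⇒ u* = κ · V / ln(z/z₀)
u* = 0.4 × 6.13 / ln(31.6/0.605) = 0.4 × 6.13 / 3.9557
   = 2.4520 / 3.9557 = 0.6199 m/s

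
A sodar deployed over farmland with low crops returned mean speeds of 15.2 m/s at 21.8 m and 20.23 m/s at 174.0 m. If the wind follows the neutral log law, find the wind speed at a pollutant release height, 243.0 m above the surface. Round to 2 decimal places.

Log law: V ∝ ln(z/z₀). From the pair, with r = V₁/V₂ = 0.75136,
ln z₀ = (ln z₁ − r·ln z₂)/(1 − r) = (3.0819 − 0.75136×5.1591)/0.24864 = -3.1950 → z₀ = 0.04097 m
V₃ = V₁ · ln(z₃/z₀)/ln(z₁/z₀) = 15.2 × 8.6880/6.2769 = 21.0388 m/s

21.04 m/s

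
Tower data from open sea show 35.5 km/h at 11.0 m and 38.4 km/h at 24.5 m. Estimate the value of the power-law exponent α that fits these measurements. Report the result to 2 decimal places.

α ≈ 0.10

Power law: V₂/V₁ = (z₂/z₁)^α ⇒ α = ln(V₂/V₁) / ln(z₂/z₁)
α = ln(38.4/35.5) / ln(24.5/11.0) = ln(1.0817) / ln(2.2273)
  = 0.07852 / 0.80078 = 0.09806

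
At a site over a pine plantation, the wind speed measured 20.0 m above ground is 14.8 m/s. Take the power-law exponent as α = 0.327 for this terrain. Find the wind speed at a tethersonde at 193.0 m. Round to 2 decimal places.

Power-law profile: V₂ = V₁ · (z₂/z₁)^α
V₂ = 14.8 × (193.0/20.0)^0.327 = 14.8 × (9.6500)^0.327
    = 14.8 × 2.0987 = 31.0600 m/s

31.06 m/s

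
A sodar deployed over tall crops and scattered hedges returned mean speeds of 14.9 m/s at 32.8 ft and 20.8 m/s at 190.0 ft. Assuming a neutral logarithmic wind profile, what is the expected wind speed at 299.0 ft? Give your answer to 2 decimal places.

Log law: V ∝ ln(z/z₀). From the pair, with r = V₁/V₂ = 0.71635,
ln z₀ = (ln z₁ − r·ln z₂)/(1 − r) = (3.4904 − 0.71635×5.2470)/0.28365 = -0.9457 → z₀ = 0.3884 ft
V₃ = V₁ · ln(z₃/z₀)/ln(z₁/z₀) = 14.9 × 6.6462/4.4361 = 22.3229 m/s

22.32 m/s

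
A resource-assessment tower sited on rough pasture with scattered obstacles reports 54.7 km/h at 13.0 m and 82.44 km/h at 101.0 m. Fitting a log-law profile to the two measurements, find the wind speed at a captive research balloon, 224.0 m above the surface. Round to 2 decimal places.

Log law: V ∝ ln(z/z₀). From the pair, with r = V₁/V₂ = 0.66351,
ln z₀ = (ln z₁ − r·ln z₂)/(1 − r) = (2.5649 − 0.66351×4.6151)/0.33649 = -1.4777 → z₀ = 0.2282 m
V₃ = V₁ · ln(z₃/z₀)/ln(z₁/z₀) = 54.7 × 6.8894/4.0427 = 93.2175 km/h

93.22 km/h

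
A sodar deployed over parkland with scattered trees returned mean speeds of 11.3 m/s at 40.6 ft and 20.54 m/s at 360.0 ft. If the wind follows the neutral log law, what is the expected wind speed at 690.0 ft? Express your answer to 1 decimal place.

Log law: V ∝ ln(z/z₀). From the pair, with r = V₁/V₂ = 0.55015,
ln z₀ = (ln z₁ − r·ln z₂)/(1 − r) = (3.7038 − 0.55015×5.8861)/0.44985 = 1.0349 → z₀ = 2.815 ft
V₃ = V₁ · ln(z₃/z₀)/ln(z₁/z₀) = 11.3 × 5.5018/2.6689 = 23.2946 m/s

23.3 m/s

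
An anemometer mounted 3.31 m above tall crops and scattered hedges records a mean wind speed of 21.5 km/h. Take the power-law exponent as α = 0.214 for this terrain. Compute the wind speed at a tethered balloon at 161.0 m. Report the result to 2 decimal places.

49.37 km/h

Power-law profile: V₂ = V₁ · (z₂/z₁)^α
V₂ = 21.5 × (161.0/3.31)^0.214 = 21.5 × (48.6405)^0.214
    = 21.5 × 2.2962 = 49.3692 km/h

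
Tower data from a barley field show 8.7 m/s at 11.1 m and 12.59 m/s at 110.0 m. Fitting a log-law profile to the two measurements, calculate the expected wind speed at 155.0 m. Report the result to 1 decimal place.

Log law: V ∝ ln(z/z₀). From the pair, with r = V₁/V₂ = 0.69102,
ln z₀ = (ln z₁ − r·ln z₂)/(1 − r) = (2.4069 − 0.69102×4.7005)/0.30898 = -2.7226 → z₀ = 0.06571 m
V₃ = V₁ · ln(z₃/z₀)/ln(z₁/z₀) = 8.7 × 7.7660/5.1295 = 13.1717 m/s

13.2 m/s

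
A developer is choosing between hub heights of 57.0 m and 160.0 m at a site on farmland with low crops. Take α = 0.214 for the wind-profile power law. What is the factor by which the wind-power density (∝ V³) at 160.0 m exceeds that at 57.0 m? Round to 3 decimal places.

1.940

Speed ratio: V_B/V_A = (z_B/z_A)^α = (160.0/57.0)^0.214 = (2.8070)^0.214 = 1.24717
Power-density ratio: P_B/P_A = (V_B/V_A)³ = (1.24717)³ = 1.93987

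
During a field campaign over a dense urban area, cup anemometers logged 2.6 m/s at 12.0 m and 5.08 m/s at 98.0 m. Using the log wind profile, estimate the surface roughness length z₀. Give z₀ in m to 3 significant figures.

z₀ ≈ 1.33 m

Log law: V(z) ∝ ln(z/z₀). With r = V₁/V₂ = 2.6/5.08 = 0.51181,
r · ln(z₂/z₀) = ln(z₁/z₀) ⇒ ln z₀ = (ln z₁ − r·ln z₂)/(1 − r)
ln z₀ = (2.48491 − 0.51181×4.58497) / 0.48819 = 0.2832
z₀ = exp(0.2832) = 1.327 m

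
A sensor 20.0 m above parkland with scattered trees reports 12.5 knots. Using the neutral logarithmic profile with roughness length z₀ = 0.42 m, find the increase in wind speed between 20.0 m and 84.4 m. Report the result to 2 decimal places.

Log law: V₂ = V₁ · ln(z₂/z₀)/ln(z₁/z₀) = 12.5 × 5.3031/3.8632 = 17.1588 knots
ΔV = 17.1588 − 12.5 = 4.6588 knots

4.66 knots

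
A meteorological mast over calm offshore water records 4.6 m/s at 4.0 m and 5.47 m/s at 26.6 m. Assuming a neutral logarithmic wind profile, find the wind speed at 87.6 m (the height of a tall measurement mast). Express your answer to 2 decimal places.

Log law: V ∝ ln(z/z₀). From the pair, with r = V₁/V₂ = 0.84095,
ln z₀ = (ln z₁ − r·ln z₂)/(1 − r) = (1.3863 − 0.84095×3.2809)/0.15905 = -8.6312 → z₀ = 0.0001784 m
V₃ = V₁ · ln(z₃/z₀)/ln(z₁/z₀) = 4.6 × 13.1040/10.0175 = 6.0173 m/s

6.02 m/s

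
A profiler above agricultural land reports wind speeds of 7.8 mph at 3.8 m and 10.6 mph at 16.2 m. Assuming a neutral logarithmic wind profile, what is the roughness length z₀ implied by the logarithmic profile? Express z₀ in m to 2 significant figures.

Log law: V(z) ∝ ln(z/z₀). With r = V₁/V₂ = 7.8/10.6 = 0.73585,
r · ln(z₂/z₀) = ln(z₁/z₀) ⇒ ln z₀ = (ln z₁ − r·ln z₂)/(1 − r)
ln z₀ = (1.33500 − 0.73585×2.78501) / 0.26415 = -2.7043
z₀ = exp(-2.7043) = 0.06692 m

z₀ ≈ 0.067 m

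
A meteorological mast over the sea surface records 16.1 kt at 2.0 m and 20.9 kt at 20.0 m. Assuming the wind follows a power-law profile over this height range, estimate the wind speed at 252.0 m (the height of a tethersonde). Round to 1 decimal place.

27.9 kt

First find α: α = ln(V₂/V₁)/ln(z₂/z₁) = ln(20.9/16.1)/ln(20.0/2.0) = 0.26093/2.30259 = 0.1133
Extrapolate from 20.0 m to 252.0 m: V₃ = 20.9 × (252.0/20.0)^0.1133 = 20.9 × 1.3326 = 27.8510 kt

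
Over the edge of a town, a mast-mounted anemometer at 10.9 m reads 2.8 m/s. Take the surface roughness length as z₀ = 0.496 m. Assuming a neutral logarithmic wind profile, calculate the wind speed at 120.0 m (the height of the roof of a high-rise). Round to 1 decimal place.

5.0 m/s

Log law: V(z) ∝ ln(z/z₀), so V₂/V₁ = ln(z₂/z₀) / ln(z₁/z₀).
ln(120.0/0.496) = 5.4887, ln(10.9/0.496) = 3.0899
V₂ = 2.8 × 5.4887/3.0899 = 2.8 × 1.7763 = 4.9736 m/s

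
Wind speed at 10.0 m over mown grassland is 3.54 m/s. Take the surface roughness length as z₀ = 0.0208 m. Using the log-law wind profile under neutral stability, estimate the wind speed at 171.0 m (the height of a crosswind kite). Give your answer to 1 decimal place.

Log law: V(z) ∝ ln(z/z₀), so V₂/V₁ = ln(z₂/z₀) / ln(z₁/z₀).
ln(171.0/0.0208) = 9.0145, ln(10.0/0.0208) = 6.1754
V₂ = 3.54 × 9.0145/6.1754 = 3.54 × 1.4597 = 5.1675 m/s

5.2 m/s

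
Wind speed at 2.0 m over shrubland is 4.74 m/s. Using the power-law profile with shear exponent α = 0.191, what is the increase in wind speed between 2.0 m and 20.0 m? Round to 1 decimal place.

2.6 m/s

Power law: V₂ = V₁ · (z₂/z₁)^α = 4.74 × (10.0000)^0.191 = 7.3583 m/s
ΔV = 7.3583 − 4.74 = 2.6183 m/s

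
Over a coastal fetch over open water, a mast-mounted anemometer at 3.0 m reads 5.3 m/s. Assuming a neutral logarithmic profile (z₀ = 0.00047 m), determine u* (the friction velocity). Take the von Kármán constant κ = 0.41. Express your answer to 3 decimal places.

Log law: V(z) = (u*/κ) · ln(z/z₀) ⇒ u* = κ · V / ln(z/z₀)
u* = 0.41 × 5.3 / ln(3.0/0.00047) = 0.41 × 5.3 / 8.7614
   = 2.1730 / 8.7614 = 0.2480 m/s

u* ≈ 0.248 m/s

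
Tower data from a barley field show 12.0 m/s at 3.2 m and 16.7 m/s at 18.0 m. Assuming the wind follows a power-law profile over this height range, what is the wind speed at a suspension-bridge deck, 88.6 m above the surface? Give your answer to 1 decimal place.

First find α: α = ln(V₂/V₁)/ln(z₂/z₁) = ln(16.7/12.0)/ln(18.0/3.2) = 0.33050/1.72722 = 0.1913
Extrapolate from 18.0 m to 88.6 m: V₃ = 16.7 × (88.6/18.0)^0.1913 = 16.7 × 1.3566 = 22.6548 m/s

22.7 m/s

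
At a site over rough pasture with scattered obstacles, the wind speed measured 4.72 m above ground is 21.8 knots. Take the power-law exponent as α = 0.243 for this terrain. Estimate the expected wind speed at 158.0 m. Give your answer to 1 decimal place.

51.2 knots

Power-law profile: V₂ = V₁ · (z₂/z₁)^α
V₂ = 21.8 × (158.0/4.72)^0.243 = 21.8 × (33.4746)^0.243
    = 21.8 × 2.3470 = 51.1637 knots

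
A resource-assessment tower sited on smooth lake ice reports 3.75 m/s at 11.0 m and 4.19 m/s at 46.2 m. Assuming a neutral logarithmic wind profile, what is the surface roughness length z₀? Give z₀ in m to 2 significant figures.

z₀ ≈ 0.000054 m

Log law: V(z) ∝ ln(z/z₀). With r = V₁/V₂ = 3.75/4.19 = 0.89499,
r · ln(z₂/z₀) = ln(z₁/z₀) ⇒ ln z₀ = (ln z₁ − r·ln z₂)/(1 − r)
ln z₀ = (2.39790 − 0.89499×3.83298) / 0.10501 = -9.8329
z₀ = exp(-9.8329) = 0.00005365 m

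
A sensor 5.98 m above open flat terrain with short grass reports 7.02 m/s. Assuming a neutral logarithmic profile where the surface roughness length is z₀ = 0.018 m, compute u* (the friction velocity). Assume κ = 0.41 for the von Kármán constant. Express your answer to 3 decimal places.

Log law: V(z) = (u*/κ) · ln(z/z₀) ⇒ u* = κ · V / ln(z/z₀)
u* = 0.41 × 7.02 / ln(5.98/0.018) = 0.41 × 7.02 / 5.8058
   = 2.8782 / 5.8058 = 0.4957 m/s

u* ≈ 0.496 m/s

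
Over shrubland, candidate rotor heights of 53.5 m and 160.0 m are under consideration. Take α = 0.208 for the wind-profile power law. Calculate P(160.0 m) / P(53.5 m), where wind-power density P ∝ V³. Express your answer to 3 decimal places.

1.981

Speed ratio: V_B/V_A = (z_B/z_A)^α = (160.0/53.5)^0.208 = (2.9907)^0.208 = 1.25591
Power-density ratio: P_B/P_A = (V_B/V_A)³ = (1.25591)³ = 1.98097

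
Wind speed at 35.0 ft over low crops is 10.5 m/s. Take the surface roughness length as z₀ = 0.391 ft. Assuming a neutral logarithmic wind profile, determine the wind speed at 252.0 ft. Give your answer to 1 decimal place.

Log law: V(z) ∝ ln(z/z₀), so V₂/V₁ = ln(z₂/z₀) / ln(z₁/z₀).
ln(252.0/0.391) = 6.4685, ln(35.0/0.391) = 4.4944
V₂ = 10.5 × 6.4685/4.4944 = 10.5 × 1.4392 = 15.1119 m/s

15.1 m/s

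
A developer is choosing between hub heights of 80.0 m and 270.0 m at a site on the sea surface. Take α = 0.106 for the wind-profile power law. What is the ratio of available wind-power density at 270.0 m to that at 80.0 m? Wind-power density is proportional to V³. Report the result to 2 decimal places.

1.47

Speed ratio: V_B/V_A = (z_B/z_A)^α = (270.0/80.0)^0.106 = (3.3750)^0.106 = 1.13762
Power-density ratio: P_B/P_A = (V_B/V_A)³ = (1.13762)³ = 1.47228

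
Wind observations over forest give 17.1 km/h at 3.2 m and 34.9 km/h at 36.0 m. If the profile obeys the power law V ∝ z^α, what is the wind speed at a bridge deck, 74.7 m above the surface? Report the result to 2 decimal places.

43.28 km/h

First find α: α = ln(V₂/V₁)/ln(z₂/z₁) = ln(34.9/17.1)/ln(36.0/3.2) = 0.71341/2.42037 = 0.2948
Extrapolate from 36.0 m to 74.7 m: V₃ = 34.9 × (74.7/36.0)^0.2948 = 34.9 × 1.2401 = 43.2780 km/h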